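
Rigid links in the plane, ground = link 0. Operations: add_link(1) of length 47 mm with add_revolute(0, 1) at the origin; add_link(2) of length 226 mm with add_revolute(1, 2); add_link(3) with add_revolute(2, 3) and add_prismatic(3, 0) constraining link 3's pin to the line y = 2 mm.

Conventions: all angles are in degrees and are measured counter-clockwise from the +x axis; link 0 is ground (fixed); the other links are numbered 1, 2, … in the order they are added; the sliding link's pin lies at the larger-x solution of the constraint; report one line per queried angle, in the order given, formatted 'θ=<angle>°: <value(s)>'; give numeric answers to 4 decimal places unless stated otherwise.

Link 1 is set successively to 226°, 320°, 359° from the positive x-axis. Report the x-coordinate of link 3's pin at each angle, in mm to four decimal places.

geometry: r = 47 mm, L = 226 mm, e = 2 mm
θ=226°: crank pin P = (r cos θ, r sin θ) = (-32.648943, -33.808971)
θ=226°: h = r sin θ − e = -33.808971 − 2 = -35.808971
θ=226°: x = r cos θ + √(L² − h²) = -32.648943 + 223.145060 = 190.496116
θ=320°: crank pin P = (r cos θ, r sin θ) = (36.004089, -30.211018)
θ=320°: h = r sin θ − e = -30.211018 − 2 = -32.211018
θ=320°: x = r cos θ + √(L² − h²) = 36.004089 + 223.692759 = 259.696848
θ=359°: crank pin P = (r cos θ, r sin θ) = (46.992842, -0.820263)
θ=359°: h = r sin θ − e = -0.820263 − 2 = -2.820263
θ=359°: x = r cos θ + √(L² − h²) = 46.992842 + 225.982402 = 272.975244

θ=226°: 190.4961
θ=320°: 259.6968
θ=359°: 272.9752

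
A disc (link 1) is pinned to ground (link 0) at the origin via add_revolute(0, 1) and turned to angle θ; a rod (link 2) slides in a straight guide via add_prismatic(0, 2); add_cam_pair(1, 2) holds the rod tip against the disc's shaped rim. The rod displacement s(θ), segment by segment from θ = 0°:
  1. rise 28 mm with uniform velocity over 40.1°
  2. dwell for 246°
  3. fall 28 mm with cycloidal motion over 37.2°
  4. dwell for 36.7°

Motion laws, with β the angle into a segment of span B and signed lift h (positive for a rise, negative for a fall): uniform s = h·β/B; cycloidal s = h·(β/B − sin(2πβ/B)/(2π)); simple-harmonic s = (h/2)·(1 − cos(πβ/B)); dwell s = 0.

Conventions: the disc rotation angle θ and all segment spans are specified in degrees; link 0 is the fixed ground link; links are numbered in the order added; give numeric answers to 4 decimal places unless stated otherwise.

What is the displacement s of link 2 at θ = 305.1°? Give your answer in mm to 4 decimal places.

segment 1 (0° to 40.1°, uniform, h = 28) is passed completely: s = 0.0000 + (28) = 28.0000
segment 2 (40.1° to 286.1°, dwell): s unchanged at 28.0000
θ = 305.1° falls in segment 3 (286.1° to 323.3°, cycloidal, h = -28): β = 305.1 − 286.1 = 19°, B = 37.2°; Δs = -28·(0.5108 − sin(2π·0.5108)/(2π)) = -14.6019; s = 28.0000 − 14.6019 = 13.3981

13.3981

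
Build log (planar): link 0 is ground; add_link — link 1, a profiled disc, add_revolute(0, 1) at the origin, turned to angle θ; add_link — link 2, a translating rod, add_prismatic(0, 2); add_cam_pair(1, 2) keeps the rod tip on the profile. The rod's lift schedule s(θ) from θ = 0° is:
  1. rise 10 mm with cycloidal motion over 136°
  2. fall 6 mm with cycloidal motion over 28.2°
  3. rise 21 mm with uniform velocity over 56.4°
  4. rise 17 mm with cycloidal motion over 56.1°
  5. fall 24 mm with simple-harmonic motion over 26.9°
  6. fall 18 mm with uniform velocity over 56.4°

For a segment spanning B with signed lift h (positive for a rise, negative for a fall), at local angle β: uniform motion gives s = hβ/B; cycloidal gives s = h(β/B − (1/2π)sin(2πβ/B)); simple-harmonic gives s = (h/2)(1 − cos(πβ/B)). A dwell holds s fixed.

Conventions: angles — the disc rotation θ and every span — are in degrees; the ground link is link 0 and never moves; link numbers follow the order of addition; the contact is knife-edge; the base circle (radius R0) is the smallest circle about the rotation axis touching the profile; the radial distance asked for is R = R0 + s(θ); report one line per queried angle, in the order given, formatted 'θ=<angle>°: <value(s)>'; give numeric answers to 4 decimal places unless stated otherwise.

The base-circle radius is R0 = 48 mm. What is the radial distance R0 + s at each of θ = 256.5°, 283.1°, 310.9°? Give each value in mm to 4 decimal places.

seg 1 [0°–136°] cycloidal, h=10: full span → s += 10 → s = 10.0000
seg 2 [136°–164.2°] cycloidal, h=-6: full span → s += -6 → s = 4.0000
seg 3 [164.2°–220.6°] uniform, h=21: full span → s += 21 → s = 25.0000
seg 4 [220.6°–276.7°] cycloidal, h=17: θ=256.5° here. β=35.9, B=56.1. 17·(0.6399 − sin(2π·0.6399)/(2π)) = 12.9627 → s = 37.9627
seg 4 [220.6°–276.7°] cycloidal, h=17: full span → s += 17 → s = 42.0000
seg 5 [276.7°–303.6°] simple-harmonic, h=-24: θ=283.1° here. β=6.4, B=26.9. -24/2·(1 − cos(π·0.2379)) = -3.1988 → s = 38.8012
seg 5 [276.7°–303.6°] simple-harmonic, h=-24: full span → s += -24 → s = 18.0000
seg 6 [303.6°–360°] uniform, h=-18: θ=310.9° here. β=7.3, B=56.4. -18·7.3/56.4 = -2.3298 → s = 15.6702
θ=256.5°: R = R0 + s = 48 + 37.9627 = 85.9627
θ=283.1°: R = R0 + s = 48 + 38.8012 = 86.8012
θ=310.9°: R = R0 + s = 48 + 15.6702 = 63.6702

θ=256.5°: 85.9627
θ=283.1°: 86.8012
θ=310.9°: 63.6702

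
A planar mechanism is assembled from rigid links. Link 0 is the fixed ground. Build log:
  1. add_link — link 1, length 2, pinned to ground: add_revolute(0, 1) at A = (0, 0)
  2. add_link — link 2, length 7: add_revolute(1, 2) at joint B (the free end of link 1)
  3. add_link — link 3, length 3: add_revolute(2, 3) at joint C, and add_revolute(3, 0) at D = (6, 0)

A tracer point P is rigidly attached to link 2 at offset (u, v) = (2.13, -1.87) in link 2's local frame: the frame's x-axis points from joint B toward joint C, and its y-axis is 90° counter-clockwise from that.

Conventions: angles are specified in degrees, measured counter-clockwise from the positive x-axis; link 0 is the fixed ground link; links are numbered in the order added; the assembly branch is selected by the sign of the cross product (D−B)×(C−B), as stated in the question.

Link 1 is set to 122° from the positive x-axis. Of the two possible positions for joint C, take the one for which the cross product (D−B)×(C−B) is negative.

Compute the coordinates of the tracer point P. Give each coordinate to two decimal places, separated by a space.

A=(0,0), D=(6.00,0)
B = A + 2.00·(cos122°, sin122°) = (-1.0598, 1.6961)
|BD| = 7.2607
circle(B,7.00) ∩ circle(D,3.00): a=6.3849, h=2.8693
  candidates: C₊=(5.8187,2.9945) cross=20.833; C₋=(4.4782,-2.5853) cross=-20.833
  branch - wants cross < 0 → take C=(4.4782,-2.5853) (cross=-20.833)
ex = (C−B)/|BC| = (0.7911,-0.6116); ey = (0.6116,0.7911)
P = B + 2.13·ex + -1.87·ey = (-0.5185,-1.0861)

-0.52 -1.09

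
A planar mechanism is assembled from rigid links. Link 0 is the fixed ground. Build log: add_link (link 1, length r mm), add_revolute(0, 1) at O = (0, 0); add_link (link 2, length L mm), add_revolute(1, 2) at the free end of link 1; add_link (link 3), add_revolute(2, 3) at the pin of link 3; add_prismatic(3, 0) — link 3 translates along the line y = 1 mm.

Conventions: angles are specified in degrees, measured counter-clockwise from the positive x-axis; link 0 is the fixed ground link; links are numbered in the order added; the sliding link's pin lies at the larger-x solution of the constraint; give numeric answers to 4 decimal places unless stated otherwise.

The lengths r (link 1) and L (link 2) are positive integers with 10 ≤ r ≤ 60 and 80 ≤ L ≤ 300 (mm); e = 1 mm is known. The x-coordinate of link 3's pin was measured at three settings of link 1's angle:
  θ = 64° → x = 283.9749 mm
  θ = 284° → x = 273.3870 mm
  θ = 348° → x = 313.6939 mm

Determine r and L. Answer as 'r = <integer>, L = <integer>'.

constraint per measurement: (x − r cos θ)² + (r sin θ − e)² = L²
subtracting the θ₁ and θ₂ equations cancels the r² and L² terms:
r = (x₁² − x₂²) / (2[(x₁cos θ₁ + e sin θ₁) − (x₂cos θ₂ + e sin θ₂)]) = 49.0001 → r = 49
L² = (x₁ − r cos θ₁)² + (r sin θ₁ − e)² = 70755.9946 → L = 266.0000 → L = 266
check at θ₃=348°: x = 313.6939 (printed 313.6939) ✓

r = 49, L = 266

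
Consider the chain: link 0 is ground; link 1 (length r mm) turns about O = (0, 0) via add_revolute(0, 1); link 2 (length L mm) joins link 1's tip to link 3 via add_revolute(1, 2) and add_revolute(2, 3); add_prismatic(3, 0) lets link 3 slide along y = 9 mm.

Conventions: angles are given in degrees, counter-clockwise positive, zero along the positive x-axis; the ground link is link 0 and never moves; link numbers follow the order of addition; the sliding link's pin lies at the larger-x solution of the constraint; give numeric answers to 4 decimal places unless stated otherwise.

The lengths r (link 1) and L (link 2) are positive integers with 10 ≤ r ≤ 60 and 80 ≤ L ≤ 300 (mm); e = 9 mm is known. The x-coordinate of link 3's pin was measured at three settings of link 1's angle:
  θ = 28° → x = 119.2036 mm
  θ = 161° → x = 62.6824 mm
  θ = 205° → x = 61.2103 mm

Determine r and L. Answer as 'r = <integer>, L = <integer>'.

constraint per measurement: (x − r cos θ)² + (r sin θ − e)² = L²
subtracting the θ₁ and θ₂ equations cancels the r² and L² terms:
r = (x₁² − x₂²) / (2[(x₁cos θ₁ + e sin θ₁) − (x₂cos θ₂ + e sin θ₂)]) = 31.0000 → r = 31
L² = (x₁ − r cos θ₁)² + (r sin θ₁ − e)² = 8464.0002 → L = 92.0000 → L = 92
check at θ₃=205°: x = 61.2103 (printed 61.2103) ✓

r = 31, L = 92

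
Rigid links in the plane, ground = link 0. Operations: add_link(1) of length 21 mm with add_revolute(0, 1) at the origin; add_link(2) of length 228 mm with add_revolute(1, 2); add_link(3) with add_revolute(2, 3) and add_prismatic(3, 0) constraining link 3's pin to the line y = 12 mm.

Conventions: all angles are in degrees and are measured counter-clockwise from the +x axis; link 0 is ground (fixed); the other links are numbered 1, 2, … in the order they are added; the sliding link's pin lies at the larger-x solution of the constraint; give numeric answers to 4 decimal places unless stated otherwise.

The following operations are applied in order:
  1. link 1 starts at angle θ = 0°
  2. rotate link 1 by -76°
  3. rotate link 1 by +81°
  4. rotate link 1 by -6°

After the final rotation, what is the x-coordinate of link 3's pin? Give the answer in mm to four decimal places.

geometry: r = 21 mm, L = 228 mm, e = 12 mm; θ starts at 0°
rotate link 1 by -76°: θ ← 0° -76° = -76°
rotate link 1 by +81°: θ ← -76° +81° = 5°
rotate link 1 by -6°: θ ← 5° -6° = -1°
crank pin P = (r cos θ, r sin θ) = (20.996802, -0.366501)
h = r sin θ − e = -0.366501 − 12 = -12.366501
x = r cos θ + √(L² − h²) = 20.996802 + 227.664379 = 248.661181

248.6612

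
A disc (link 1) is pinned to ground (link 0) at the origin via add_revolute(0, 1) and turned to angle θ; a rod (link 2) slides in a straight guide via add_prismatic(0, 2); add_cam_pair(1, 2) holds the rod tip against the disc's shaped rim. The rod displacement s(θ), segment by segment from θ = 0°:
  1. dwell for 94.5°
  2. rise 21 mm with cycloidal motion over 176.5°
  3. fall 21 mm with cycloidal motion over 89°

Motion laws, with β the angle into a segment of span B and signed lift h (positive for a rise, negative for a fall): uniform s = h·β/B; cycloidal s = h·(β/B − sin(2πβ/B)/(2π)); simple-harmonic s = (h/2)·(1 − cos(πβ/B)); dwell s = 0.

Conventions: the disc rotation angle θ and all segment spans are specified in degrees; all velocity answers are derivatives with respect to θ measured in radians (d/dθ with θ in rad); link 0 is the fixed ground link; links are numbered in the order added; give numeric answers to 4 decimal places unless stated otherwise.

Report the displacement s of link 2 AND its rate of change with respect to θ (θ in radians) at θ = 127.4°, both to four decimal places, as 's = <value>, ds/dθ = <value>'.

segment 1 (0° to 94.5°, dwell): s unchanged at 0.0000
θ = 127.4° falls in segment 2 (94.5° to 271°, cycloidal, h = 21): β = 127.4 − 94.5 = 32.9°, B = 176.5°; Δs = 21·(0.1864 − sin(2π·0.1864)/(2π)) = 0.8355; s = 0.0000 + 0.8355 = 0.8355
velocity in seg [94.5°–271°] (cycloidal), θ in radians: β = 32.9° = 0.5742 rad, B = 176.5° = 3.0805 rad; ds/dθ = (h/B)(1 − cos(2πβ/B)) = (21/3.0805)(1 − cos(2π·0.1864)) = 4.164907 mm/rad

s = 0.8355, ds/dθ = 4.1649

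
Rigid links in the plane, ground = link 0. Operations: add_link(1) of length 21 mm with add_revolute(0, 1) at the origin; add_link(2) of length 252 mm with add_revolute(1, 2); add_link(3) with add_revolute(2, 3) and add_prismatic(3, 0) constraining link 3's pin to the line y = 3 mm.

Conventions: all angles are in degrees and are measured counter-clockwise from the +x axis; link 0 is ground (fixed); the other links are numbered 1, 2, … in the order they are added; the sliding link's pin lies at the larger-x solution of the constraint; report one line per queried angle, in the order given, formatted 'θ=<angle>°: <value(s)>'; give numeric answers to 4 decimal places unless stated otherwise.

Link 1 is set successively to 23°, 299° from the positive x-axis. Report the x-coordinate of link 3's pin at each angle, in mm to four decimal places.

geometry: r = 21 mm, L = 252 mm, e = 3 mm
θ=23°: crank pin P = (r cos θ, r sin θ) = (19.330602, 8.205354)
θ=23°: h = r sin θ − e = 8.205354 − 3 = 5.205354
θ=23°: x = r cos θ + √(L² − h²) = 19.330602 + 251.946233 = 271.276835
θ=299°: crank pin P = (r cos θ, r sin θ) = (10.181002, -18.367014)
θ=299°: h = r sin θ − e = -18.367014 − 3 = -21.367014
θ=299°: x = r cos θ + √(L² − h²) = 10.181002 + 251.092514 = 261.273516

θ=23°: 271.2768
θ=299°: 261.2735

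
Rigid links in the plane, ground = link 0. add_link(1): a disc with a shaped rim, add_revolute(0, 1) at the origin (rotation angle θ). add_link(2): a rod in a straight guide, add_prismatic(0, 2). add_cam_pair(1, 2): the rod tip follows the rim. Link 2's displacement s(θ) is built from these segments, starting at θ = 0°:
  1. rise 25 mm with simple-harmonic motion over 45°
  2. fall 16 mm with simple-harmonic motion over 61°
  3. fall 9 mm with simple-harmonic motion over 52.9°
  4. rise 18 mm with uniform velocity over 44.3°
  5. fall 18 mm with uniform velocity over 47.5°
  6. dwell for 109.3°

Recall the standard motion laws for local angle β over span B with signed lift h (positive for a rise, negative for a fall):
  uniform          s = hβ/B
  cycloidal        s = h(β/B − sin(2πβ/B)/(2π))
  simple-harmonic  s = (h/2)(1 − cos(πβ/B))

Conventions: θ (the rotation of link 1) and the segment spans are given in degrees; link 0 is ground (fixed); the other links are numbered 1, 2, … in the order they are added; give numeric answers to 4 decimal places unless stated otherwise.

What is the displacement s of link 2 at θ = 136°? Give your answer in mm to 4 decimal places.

segment 1 (0° to 45°, simple-harmonic, h = 25) is passed completely: s = 0.0000 + (25) = 25.0000
segment 2 (45° to 106°, simple-harmonic, h = -16) is passed completely: s = 25.0000 + (-16) = 9.0000
θ = 136° falls in segment 3 (106° to 158.9°, simple-harmonic, h = -9): β = 136 − 106 = 30°, B = 52.9°; Δs = -9/2·(1 − cos(π·0.5671)) = -5.4417; s = 9.0000 − 5.4417 = 3.5583

3.5583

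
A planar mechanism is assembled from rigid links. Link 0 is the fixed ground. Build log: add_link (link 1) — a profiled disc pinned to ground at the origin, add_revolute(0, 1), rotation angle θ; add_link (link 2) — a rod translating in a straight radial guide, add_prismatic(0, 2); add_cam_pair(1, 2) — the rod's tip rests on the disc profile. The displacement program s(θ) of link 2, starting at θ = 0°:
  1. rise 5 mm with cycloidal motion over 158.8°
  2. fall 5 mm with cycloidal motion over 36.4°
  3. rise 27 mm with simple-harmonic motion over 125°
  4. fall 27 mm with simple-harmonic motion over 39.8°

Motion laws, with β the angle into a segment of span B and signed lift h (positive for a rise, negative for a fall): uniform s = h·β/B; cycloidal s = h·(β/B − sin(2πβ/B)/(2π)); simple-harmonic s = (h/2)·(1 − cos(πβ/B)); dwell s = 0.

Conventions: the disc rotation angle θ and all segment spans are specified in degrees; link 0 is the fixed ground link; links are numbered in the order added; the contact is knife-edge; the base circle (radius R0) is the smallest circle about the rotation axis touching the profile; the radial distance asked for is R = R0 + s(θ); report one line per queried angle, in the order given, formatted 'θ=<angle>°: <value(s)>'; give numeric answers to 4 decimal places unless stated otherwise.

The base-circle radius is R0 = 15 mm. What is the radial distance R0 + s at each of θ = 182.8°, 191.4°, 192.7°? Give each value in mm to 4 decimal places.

seg 1 [0°–158.8°] cycloidal, h=5: full span → s += 5 → s = 5.0000
seg 2 [158.8°–195.2°] cycloidal, h=-5: θ=182.8° here. β=24, B=36.4. -5·(0.6593 − sin(2π·0.6593)/(2π)) = -3.9668 → s = 1.0332
seg 2 [158.8°–195.2°] cycloidal, h=-5: θ=191.4° here. β=32.6, B=36.4. -5·(0.8956 − sin(2π·0.8956)/(2π)) = -4.9634 → s = 0.0366
seg 2 [158.8°–195.2°] cycloidal, h=-5: θ=192.7° here. β=33.9, B=36.4. -5·(0.9313 − sin(2π·0.9313)/(2π)) = -4.9894 → s = 0.0106
θ=182.8°: R = R0 + s = 15 + 1.0332 = 16.0332
θ=191.4°: R = R0 + s = 15 + 0.0366 = 15.0366
θ=192.7°: R = R0 + s = 15 + 0.0106 = 15.0106

θ=182.8°: 16.0332
θ=191.4°: 15.0366
θ=192.7°: 15.0106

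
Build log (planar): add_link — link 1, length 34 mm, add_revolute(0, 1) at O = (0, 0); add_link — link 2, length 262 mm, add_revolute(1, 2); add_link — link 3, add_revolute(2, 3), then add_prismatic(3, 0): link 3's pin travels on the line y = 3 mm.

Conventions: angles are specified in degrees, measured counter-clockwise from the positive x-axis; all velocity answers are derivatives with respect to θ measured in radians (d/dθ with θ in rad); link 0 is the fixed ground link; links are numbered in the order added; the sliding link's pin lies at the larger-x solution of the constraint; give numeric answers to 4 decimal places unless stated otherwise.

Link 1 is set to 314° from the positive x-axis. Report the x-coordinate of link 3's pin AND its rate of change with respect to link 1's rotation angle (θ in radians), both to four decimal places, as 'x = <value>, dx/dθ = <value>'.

geometry: r = 34 mm, L = 262 mm, e = 3 mm
crank pin P = (r cos θ, r sin θ) = (23.618385, -24.457553)
h = r sin θ − e = -24.457553 − 3 = -27.457553
x = r cos θ + √(L² − h²) = 23.618385 + 260.557254 = 284.175639
dx/dθ = −r sin θ − h·r cos θ/√(L² − h²) (θ in radians; h = -27.457553) = 26.946461

x = 284.1756, dx/dθ = 26.9465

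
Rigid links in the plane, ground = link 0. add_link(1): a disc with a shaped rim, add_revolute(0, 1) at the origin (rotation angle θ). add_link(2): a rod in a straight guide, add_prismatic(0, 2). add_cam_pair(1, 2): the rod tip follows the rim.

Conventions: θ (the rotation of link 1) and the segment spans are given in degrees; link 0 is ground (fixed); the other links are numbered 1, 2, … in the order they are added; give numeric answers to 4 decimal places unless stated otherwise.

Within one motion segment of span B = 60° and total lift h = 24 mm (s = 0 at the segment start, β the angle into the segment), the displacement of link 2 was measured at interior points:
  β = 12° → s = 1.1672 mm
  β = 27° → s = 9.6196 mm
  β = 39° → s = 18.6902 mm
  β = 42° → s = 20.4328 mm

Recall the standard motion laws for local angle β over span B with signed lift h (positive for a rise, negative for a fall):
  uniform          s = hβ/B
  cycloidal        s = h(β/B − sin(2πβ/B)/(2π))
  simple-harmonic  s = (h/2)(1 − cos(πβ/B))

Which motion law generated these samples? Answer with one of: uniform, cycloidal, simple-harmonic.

candidates at β/B = r: uniform s = h·r (linear in β); cycloidal s = h·(r − sin(2πr)/(2π)); simple-harmonic s = (h/2)(1 − cos(πr))
β=12°: printed 1.1672 | uniform 4.8000, cycloidal 1.1672, simple-harmonic 2.2918
β=27°: printed 9.6196 | uniform 10.8000, cycloidal 9.6196, simple-harmonic 10.1228
β=39°: printed 18.6902 | uniform 15.6000, cycloidal 18.6902, simple-harmonic 17.4479
β=42°: printed 20.4328 | uniform 16.8000, cycloidal 20.4328, simple-harmonic 19.0534
only one law matches every sample → cycloidal

cycloidal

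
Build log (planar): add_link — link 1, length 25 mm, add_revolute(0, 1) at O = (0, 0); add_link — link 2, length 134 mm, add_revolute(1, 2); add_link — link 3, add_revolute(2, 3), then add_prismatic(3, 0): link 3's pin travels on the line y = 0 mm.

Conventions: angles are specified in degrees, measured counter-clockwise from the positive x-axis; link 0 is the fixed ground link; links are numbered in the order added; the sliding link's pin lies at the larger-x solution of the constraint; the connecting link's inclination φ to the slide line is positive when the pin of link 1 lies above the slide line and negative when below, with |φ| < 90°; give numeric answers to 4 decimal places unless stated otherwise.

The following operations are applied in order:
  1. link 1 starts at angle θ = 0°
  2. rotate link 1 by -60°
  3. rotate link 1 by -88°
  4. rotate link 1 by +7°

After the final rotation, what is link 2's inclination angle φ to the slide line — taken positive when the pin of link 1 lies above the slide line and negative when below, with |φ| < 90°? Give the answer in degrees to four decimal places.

geometry: r = 25 mm, L = 134 mm, e = 0 mm; θ starts at 0°
rotate link 1 by -60°: θ ← 0° -60° = -60°
rotate link 1 by -88°: θ ← -60° -88° = -148°
rotate link 1 by +7°: θ ← -148° +7° = -141°
h = r sin θ − e = -15.733010 − 0 = -15.733010
sin φ = h / L = -15.733010 / 134 = -0.11741052
φ = arcsin(-0.11741052) = -6.742680°

-6.7427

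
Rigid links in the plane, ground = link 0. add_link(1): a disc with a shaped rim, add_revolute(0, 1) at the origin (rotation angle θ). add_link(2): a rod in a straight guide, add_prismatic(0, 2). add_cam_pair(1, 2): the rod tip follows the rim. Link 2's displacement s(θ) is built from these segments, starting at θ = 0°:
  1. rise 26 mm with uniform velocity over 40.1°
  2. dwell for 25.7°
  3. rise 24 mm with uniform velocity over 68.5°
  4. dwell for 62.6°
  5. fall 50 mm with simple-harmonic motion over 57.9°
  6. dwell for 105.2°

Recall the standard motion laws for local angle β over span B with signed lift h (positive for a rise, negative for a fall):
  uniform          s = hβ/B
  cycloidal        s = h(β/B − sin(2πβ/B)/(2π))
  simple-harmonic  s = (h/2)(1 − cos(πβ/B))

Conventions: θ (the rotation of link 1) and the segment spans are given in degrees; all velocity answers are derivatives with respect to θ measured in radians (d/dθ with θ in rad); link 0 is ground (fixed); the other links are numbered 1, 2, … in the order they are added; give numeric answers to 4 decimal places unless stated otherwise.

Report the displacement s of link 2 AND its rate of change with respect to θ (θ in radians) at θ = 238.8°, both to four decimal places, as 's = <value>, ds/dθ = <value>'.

segment 1 (0° to 40.1°, uniform, h = 26) is passed completely: s = 0.0000 + (26) = 26.0000
segment 2 (40.1° to 65.8°, dwell): s unchanged at 26.0000
segment 3 (65.8° to 134.3°, uniform, h = 24) is passed completely: s = 26.0000 + (24) = 50.0000
segment 4 (134.3° to 196.9°, dwell): s unchanged at 50.0000
θ = 238.8° falls in segment 5 (196.9° to 254.8°, simple-harmonic, h = -50): β = 238.8 − 196.9 = 41.9°, B = 57.9°; Δs = -50/2·(1 − cos(π·0.7237)) = -41.1561; s = 50.0000 − 41.1561 = 8.8439
velocity in seg [196.9°–254.8°] (simple-harmonic), θ in radians: β = 41.9° = 0.7313 rad, B = 57.9° = 1.0105 rad; ds/dθ = (πh/(2B)) sin(πβ/B) = (π·(-50)/(2·1.0105)) sin(π·0.7237) = -59.310638 mm/rad

s = 8.8439, ds/dθ = -59.3106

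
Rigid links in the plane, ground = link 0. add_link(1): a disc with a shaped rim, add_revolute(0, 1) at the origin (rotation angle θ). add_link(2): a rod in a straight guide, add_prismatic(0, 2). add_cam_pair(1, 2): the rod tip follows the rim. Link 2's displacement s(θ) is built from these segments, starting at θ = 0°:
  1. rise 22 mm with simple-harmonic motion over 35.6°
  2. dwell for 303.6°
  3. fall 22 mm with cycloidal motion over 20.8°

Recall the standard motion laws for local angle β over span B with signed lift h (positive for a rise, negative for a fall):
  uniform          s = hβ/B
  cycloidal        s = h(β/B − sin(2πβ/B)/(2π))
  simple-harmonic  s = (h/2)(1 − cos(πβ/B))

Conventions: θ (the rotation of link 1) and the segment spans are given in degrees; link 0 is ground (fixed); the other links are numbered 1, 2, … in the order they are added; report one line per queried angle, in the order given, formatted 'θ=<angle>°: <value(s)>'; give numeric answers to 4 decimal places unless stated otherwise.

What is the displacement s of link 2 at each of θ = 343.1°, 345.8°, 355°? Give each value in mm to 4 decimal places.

segment 1 (0° to 35.6°, simple-harmonic, h = 22) is passed completely: s = 0.0000 + (22) = 22.0000
segment 2 (35.6° to 339.2°, dwell): s unchanged at 22.0000
θ = 343.1° falls in segment 3 (339.2° to 360°, cycloidal, h = -22): β = 343.1 − 339.2 = 3.9°, B = 20.8°; Δs = -22·(0.1875 − sin(2π·0.1875)/(2π)) = -0.8901; s = 22.0000 − 0.8901 = 21.1099
θ = 345.8° falls in segment 3 (339.2° to 360°, cycloidal, h = -22): β = 345.8 − 339.2 = 6.6°, B = 20.8°; Δs = -22·(0.3173 − sin(2π·0.3173)/(2π)) = -3.7878; s = 22.0000 − 3.7878 = 18.2122
θ = 355° falls in segment 3 (339.2° to 360°, cycloidal, h = -22): β = 355 − 339.2 = 15.8°, B = 20.8°; Δs = -22·(0.7596 − sin(2π·0.7596)/(2π)) = -20.2066; s = 22.0000 − 20.2066 = 1.7934

θ=343.1°: 21.1099
θ=345.8°: 18.2122
θ=355°: 1.7934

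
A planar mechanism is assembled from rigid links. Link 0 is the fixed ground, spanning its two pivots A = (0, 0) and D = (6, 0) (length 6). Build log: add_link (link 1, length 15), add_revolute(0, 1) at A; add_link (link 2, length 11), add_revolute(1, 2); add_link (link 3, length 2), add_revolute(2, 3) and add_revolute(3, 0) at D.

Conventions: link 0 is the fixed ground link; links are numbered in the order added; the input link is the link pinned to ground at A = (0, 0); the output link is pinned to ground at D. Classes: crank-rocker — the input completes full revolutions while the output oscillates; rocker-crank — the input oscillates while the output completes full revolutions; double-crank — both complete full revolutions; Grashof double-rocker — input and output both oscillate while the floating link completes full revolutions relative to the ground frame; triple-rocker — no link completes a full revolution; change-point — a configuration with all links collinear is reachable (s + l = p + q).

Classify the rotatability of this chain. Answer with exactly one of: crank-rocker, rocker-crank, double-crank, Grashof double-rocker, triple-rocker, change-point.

lengths: ground=6, input=15, coupler=11, output=2
sorted: s=2 (shortest), l=15 (longest), p+q=17
s + l = 17 vs p + q = 17
s + l = p + q → change-point (collinear configuration reachable)

change-point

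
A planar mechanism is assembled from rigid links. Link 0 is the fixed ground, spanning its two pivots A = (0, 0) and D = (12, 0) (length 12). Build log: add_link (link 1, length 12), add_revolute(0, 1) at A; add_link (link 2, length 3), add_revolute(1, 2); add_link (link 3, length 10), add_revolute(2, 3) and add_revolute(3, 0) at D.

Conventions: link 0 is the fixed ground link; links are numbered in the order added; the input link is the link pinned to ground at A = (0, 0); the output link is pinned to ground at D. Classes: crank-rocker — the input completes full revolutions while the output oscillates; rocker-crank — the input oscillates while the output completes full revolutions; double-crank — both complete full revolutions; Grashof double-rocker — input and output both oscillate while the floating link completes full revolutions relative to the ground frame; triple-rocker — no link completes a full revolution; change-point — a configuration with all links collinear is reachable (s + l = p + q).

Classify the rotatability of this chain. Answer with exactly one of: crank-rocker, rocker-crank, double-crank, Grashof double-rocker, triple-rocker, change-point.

lengths: ground=12, input=12, coupler=3, output=10
sorted: s=3 (shortest), l=12 (longest), p+q=22
s + l = 15 vs p + q = 22
s + l < p + q (Grashof) with shortest = coupler link → Grashof double-rocker

Grashof double-rocker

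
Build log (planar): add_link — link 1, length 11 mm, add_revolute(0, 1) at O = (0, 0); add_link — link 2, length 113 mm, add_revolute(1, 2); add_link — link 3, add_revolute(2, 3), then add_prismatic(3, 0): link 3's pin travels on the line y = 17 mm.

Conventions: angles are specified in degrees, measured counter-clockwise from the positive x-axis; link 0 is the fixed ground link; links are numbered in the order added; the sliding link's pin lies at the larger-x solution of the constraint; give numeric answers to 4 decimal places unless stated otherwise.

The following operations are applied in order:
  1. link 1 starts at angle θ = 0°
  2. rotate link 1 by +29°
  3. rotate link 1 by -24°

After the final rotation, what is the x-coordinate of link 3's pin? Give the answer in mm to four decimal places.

geometry: r = 11 mm, L = 113 mm, e = 17 mm; θ starts at 0°
rotate link 1 by +29°: θ ← 0° +29° = 29°
rotate link 1 by -24°: θ ← 29° -24° = 5°
crank pin P = (r cos θ, r sin θ) = (10.958142, 0.958713)
h = r sin θ − e = 0.958713 − 17 = -16.041287
x = r cos θ + √(L² − h²) = 10.958142 + 111.855608 = 122.813750

122.8138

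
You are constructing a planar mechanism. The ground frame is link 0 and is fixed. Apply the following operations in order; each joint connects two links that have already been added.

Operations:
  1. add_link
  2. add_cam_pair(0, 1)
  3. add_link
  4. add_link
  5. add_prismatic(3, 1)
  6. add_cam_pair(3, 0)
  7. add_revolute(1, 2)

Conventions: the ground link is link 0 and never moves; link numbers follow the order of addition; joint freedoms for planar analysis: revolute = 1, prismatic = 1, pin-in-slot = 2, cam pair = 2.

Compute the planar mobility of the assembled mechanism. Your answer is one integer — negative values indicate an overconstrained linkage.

link 0 = ground. State L|J1|J2 = 1|0|0
+link1  2|0|0
C(0,1) f=2→J2  2|0|1
+link2  3|0|1
+link3  4|0|1
P(3,1) f=1→J1  4|1|1
C(3,0) f=2→J2  4|1|2
R(1,2) f=1→J1  4|2|2
M = 3(4−1)−2·2−2 = 9−4−2 = 3

M = 3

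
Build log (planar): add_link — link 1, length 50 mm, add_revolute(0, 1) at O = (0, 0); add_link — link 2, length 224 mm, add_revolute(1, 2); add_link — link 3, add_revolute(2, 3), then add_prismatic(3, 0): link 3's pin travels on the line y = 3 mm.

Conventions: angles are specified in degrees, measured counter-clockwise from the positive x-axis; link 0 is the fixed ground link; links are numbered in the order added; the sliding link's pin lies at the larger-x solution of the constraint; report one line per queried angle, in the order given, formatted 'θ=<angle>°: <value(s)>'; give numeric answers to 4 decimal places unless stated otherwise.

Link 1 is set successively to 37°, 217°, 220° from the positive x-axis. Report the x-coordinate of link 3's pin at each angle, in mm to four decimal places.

geometry: r = 50 mm, L = 224 mm, e = 3 mm
θ=37°: crank pin P = (r cos θ, r sin θ) = (39.931776, 30.090751)
θ=37°: h = r sin θ − e = 30.090751 − 3 = 27.090751
θ=37°: x = r cos θ + √(L² − h²) = 39.931776 + 222.355776 = 262.287552
θ=217°: crank pin P = (r cos θ, r sin θ) = (-39.931776, -30.090751)
θ=217°: h = r sin θ − e = -30.090751 − 3 = -33.090751
θ=217°: x = r cos θ + √(L² − h²) = -39.931776 + 221.542326 = 181.610550
θ=220°: crank pin P = (r cos θ, r sin θ) = (-38.302222, -32.139380)
θ=220°: h = r sin θ − e = -32.139380 − 3 = -35.139380
θ=220°: x = r cos θ + √(L² − h²) = -38.302222 + 221.226635 = 182.924413

θ=37°: 262.2876
θ=217°: 181.6106
θ=220°: 182.9244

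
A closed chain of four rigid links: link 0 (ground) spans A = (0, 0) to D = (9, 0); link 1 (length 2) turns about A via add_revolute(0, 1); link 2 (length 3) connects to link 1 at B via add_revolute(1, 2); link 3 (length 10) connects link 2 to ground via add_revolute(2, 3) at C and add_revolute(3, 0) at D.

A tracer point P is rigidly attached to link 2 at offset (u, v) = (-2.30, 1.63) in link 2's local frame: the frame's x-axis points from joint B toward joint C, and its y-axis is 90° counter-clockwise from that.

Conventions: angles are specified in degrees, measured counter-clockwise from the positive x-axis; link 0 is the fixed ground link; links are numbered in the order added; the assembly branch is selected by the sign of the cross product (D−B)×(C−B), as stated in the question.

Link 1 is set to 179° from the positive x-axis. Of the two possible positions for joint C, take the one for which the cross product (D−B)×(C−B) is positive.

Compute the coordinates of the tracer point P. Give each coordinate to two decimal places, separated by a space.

A=(0,0), D=(9.00,0)
B = A + 2.00·(cos179°, sin179°) = (-1.9997, 0.0349)
|BD| = 10.9998
circle(B,3.00) ∩ circle(D,10.00): a=1.3634, h=2.6723
  candidates: C₊=(-0.6278,2.7028) cross=29.394; C₋=(-0.6448,-2.6417) cross=-29.394
  branch + wants cross > 0 → take C=(-0.6278,2.7028) (cross=29.394)
ex = (C−B)/|BC| = (0.4573,0.8893); ey = (-0.8893,0.4573)
P = B + -2.30·ex + 1.63·ey = (-4.5011,-1.2651)

-4.50 -1.27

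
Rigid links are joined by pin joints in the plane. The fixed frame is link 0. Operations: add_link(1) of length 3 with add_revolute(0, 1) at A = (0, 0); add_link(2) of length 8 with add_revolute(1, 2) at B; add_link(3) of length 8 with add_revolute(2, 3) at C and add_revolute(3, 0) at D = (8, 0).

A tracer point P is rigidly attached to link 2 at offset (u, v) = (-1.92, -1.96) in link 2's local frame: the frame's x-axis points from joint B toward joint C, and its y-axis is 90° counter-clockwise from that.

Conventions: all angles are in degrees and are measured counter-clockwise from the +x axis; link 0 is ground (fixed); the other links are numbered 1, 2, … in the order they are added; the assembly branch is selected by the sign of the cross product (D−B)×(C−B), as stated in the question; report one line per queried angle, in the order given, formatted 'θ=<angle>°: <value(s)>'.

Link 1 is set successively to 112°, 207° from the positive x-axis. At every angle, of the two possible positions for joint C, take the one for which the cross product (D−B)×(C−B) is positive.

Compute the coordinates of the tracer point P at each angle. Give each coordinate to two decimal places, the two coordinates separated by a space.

A=(0,0), D=(8.00,0)
θ=112°: B = A + 3.00·(cos112°, sin112°) = (-1.1238, 2.7816)
θ=112°: |BD| = 9.5384
θ=112°: circle(B,8.00) ∩ circle(D,8.00): a=4.7692, h=6.4230
θ=112°:   candidates: C₊=(5.3111,7.5346) cross=61.265; C₋=(1.5650,-4.7530) cross=-61.265
θ=112°:   branch + wants cross > 0 → take C=(5.3111,7.5346) (cross=61.265)
θ=112°: ex = (C−B)/|BC| = (0.8044,0.5941); ey = (-0.5941,0.8044)
θ=112°: P = B + -1.92·ex + -1.96·ey = (-1.5037,0.0643)
θ=207°: B = A + 3.00·(cos207°, sin207°) = (-2.6730, -1.3620)
θ=207°: |BD| = 10.7596
θ=207°: circle(B,8.00) ∩ circle(D,8.00): a=5.3798, h=5.9210
θ=207°:   candidates: C₊=(1.9140,5.1924) cross=63.707; C₋=(3.4130,-6.5543) cross=-63.707
θ=207°:   branch + wants cross > 0 → take C=(1.9140,5.1924) (cross=63.707)
θ=207°: ex = (C−B)/|BC| = (0.5734,0.8193); ey = (-0.8193,0.5734)
θ=207°: P = B + -1.92·ex + -1.96·ey = (-2.1681,-4.0588)

θ=112°: -1.50 0.06
θ=207°: -2.17 -4.06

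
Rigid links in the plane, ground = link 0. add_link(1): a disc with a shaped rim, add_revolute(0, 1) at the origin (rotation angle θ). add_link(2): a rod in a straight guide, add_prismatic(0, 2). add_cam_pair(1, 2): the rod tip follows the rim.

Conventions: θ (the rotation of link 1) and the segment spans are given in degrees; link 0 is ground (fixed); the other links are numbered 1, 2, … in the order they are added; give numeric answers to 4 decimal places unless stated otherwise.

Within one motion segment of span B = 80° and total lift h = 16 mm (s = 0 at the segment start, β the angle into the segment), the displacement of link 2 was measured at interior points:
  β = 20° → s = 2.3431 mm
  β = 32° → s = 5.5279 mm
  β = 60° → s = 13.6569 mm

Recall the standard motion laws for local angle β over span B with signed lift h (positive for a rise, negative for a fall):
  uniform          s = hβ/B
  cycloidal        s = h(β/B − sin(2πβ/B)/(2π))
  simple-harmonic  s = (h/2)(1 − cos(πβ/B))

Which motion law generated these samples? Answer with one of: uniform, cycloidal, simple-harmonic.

candidates at β/B = r: uniform s = h·r (linear in β); cycloidal s = h·(r − sin(2πr)/(2π)); simple-harmonic s = (h/2)(1 − cos(πr))
β=20°: printed 2.3431 | uniform 4.0000, cycloidal 1.4535, simple-harmonic 2.3431
β=32°: printed 5.5279 | uniform 6.4000, cycloidal 4.9032, simple-harmonic 5.5279
β=60°: printed 13.6569 | uniform 12.0000, cycloidal 14.5465, simple-harmonic 13.6569
only one law matches every sample → simple-harmonic

simple-harmonic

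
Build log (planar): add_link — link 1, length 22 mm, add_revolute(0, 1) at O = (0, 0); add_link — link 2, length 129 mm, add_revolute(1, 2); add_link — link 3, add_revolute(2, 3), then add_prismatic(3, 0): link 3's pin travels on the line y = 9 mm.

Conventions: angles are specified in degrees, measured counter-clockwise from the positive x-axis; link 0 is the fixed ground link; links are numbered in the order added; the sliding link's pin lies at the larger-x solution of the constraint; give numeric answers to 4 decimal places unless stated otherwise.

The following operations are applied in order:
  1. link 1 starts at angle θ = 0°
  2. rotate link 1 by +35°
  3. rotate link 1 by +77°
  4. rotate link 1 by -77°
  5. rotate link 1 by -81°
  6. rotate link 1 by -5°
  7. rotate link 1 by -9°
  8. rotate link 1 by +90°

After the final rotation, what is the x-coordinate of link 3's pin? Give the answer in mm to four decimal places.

geometry: r = 22 mm, L = 129 mm, e = 9 mm; θ starts at 0°
rotate link 1 by +35°: θ ← 0° +35° = 35°
rotate link 1 by +77°: θ ← 35° +77° = 112°
rotate link 1 by -77°: θ ← 112° -77° = 35°
rotate link 1 by -81°: θ ← 35° -81° = -46°
rotate link 1 by -5°: θ ← -46° -5° = -51°
rotate link 1 by -9°: θ ← -51° -9° = -60°
rotate link 1 by +90°: θ ← -60° +90° = 30°
crank pin P = (r cos θ, r sin θ) = (19.052559, 11.000000)
h = r sin θ − e = 11.000000 − 9 = 2.000000
x = r cos θ + √(L² − h²) = 19.052559 + 128.984495 = 148.037054

148.0371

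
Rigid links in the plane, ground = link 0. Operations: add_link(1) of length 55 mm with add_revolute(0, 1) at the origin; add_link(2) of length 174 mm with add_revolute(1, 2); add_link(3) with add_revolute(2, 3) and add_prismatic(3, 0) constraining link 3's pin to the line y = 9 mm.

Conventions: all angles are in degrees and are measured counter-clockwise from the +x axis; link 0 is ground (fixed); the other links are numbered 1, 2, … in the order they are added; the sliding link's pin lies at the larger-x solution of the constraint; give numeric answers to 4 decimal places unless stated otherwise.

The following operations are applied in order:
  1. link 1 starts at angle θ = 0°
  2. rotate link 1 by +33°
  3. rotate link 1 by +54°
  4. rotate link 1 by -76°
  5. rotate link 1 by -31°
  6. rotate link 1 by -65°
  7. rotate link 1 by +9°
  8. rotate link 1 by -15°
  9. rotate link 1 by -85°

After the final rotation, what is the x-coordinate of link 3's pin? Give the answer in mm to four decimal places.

geometry: r = 55 mm, L = 174 mm, e = 9 mm; θ starts at 0°
rotate link 1 by +33°: θ ← 0° +33° = 33°
rotate link 1 by +54°: θ ← 33° +54° = 87°
rotate link 1 by -76°: θ ← 87° -76° = 11°
rotate link 1 by -31°: θ ← 11° -31° = -20°
rotate link 1 by -65°: θ ← -20° -65° = -85°
rotate link 1 by +9°: θ ← -85° +9° = -76°
rotate link 1 by -15°: θ ← -76° -15° = -91°
rotate link 1 by -85°: θ ← -91° -85° = -176°
crank pin P = (r cos θ, r sin θ) = (-54.866023, -3.836606)
h = r sin θ − e = -3.836606 − 9 = -12.836606
x = r cos θ + √(L² − h²) = -54.866023 + 173.525853 = 118.659830

118.6598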